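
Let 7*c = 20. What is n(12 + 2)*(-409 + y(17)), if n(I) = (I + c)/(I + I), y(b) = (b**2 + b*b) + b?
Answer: 5487/49 ≈ 111.98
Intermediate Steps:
c = 20/7 (c = (1/7)*20 = 20/7 ≈ 2.8571)
y(b) = b + 2*b**2 (y(b) = (b**2 + b**2) + b = 2*b**2 + b = b + 2*b**2)
n(I) = (20/7 + I)/(2*I) (n(I) = (I + 20/7)/(I + I) = (20/7 + I)/((2*I)) = (20/7 + I)*(1/(2*I)) = (20/7 + I)/(2*I))
n(12 + 2)*(-409 + y(17)) = ((20 + 7*(12 + 2))/(14*(12 + 2)))*(-409 + 17*(1 + 2*17)) = ((1/14)*(20 + 7*14)/14)*(-409 + 17*(1 + 34)) = ((1/14)*(1/14)*(20 + 98))*(-409 + 17*35) = ((1/14)*(1/14)*118)*(-409 + 595) = (59/98)*186 = 5487/49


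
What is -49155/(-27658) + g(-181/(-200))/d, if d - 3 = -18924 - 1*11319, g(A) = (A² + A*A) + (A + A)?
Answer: 4954506112777/2787926400000 ≈ 1.7771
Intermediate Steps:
g(A) = 2*A + 2*A² (g(A) = (A² + A²) + 2*A = 2*A² + 2*A = 2*A + 2*A²)
d = -30240 (d = 3 + (-18924 - 1*11319) = 3 + (-18924 - 11319) = 3 - 30243 = -30240)
-49155/(-27658) + g(-181/(-200))/d = -49155/(-27658) + (2*(-181/(-200))*(1 - 181/(-200)))/(-30240) = -49155*(-1/27658) + (2*(-181*(-1/200))*(1 - 181*(-1/200)))*(-1/30240) = 49155/27658 + (2*(181/200)*(1 + 181/200))*(-1/30240) = 49155/27658 + (2*(181/200)*(381/200))*(-1/30240) = 49155/27658 + (68961/20000)*(-1/30240) = 49155/27658 - 22987/201600000 = 4954506112777/2787926400000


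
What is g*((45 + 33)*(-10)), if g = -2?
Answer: 1560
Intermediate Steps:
g*((45 + 33)*(-10)) = -2*(45 + 33)*(-10) = -156*(-10) = -2*(-780) = 1560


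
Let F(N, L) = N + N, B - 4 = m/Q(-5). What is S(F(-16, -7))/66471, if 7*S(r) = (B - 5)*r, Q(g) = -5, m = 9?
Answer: 64/332355 ≈ 0.00019257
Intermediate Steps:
B = 11/5 (B = 4 + 9/(-5) = 4 + 9*(-⅕) = 4 - 9/5 = 11/5 ≈ 2.2000)
F(N, L) = 2*N
S(r) = -2*r/5 (S(r) = ((11/5 - 5)*r)/7 = (-14*r/5)/7 = -2*r/5)
S(F(-16, -7))/66471 = -4*(-16)/5/66471 = -⅖*(-32)*(1/66471) = (64/5)*(1/66471) = 64/332355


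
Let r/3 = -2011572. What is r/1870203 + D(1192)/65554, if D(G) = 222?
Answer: -65864097933/20433214577 ≈ -3.2234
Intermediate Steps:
r = -6034716 (r = 3*(-2011572) = -6034716)
r/1870203 + D(1192)/65554 = -6034716/1870203 + 222/65554 = -6034716*1/1870203 + 222*(1/65554) = -2011572/623401 + 111/32777 = -65864097933/20433214577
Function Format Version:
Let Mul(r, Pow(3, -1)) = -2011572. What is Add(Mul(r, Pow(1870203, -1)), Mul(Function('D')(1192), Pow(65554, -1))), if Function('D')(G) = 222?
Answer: Rational(-65864097933, 20433214577) ≈ -3.2234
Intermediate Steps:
r = -6034716 (r = Mul(3, -2011572) = -6034716)
Add(Mul(r, Pow(1870203, -1)), Mul(Function('D')(1192), Pow(65554, -1))) = Add(Mul(-6034716, Pow(1870203, -1)), Mul(222, Pow(65554, -1))) = Add(Mul(-6034716, Rational(1, 1870203)), Mul(222, Rational(1, 65554))) = Add(Rational(-2011572, 623401), Rational(111, 32777)) = Rational(-65864097933, 20433214577)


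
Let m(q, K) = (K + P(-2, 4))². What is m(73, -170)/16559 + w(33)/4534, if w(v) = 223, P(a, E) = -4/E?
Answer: 136271351/75078506 ≈ 1.8151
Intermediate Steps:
m(q, K) = (-1 + K)² (m(q, K) = (K - 4/4)² = (K - 4*¼)² = (K - 1)² = (-1 + K)²)
m(73, -170)/16559 + w(33)/4534 = (-1 - 170)²/16559 + 223/4534 = (-171)²*(1/16559) + 223*(1/4534) = 29241*(1/16559) + 223/4534 = 29241/16559 + 223/4534 = 136271351/75078506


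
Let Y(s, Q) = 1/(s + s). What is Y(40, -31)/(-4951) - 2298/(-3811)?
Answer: 910188029/1509460880 ≈ 0.60299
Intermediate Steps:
Y(s, Q) = 1/(2*s)
Y(40, -31)/(-4951) - 2298/(-3811) = ((½)/40)/(-4951) - 2298/(-3811) = ((½)*(1/40))*(-1/4951) - 2298*(-1/3811) = (1/80)*(-1/4951) + 2298/3811 = -1/396080 + 2298/3811 = 910188029/1509460880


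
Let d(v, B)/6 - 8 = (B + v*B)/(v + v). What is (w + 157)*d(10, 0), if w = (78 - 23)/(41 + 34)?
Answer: 37856/5 ≈ 7571.2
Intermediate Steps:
d(v, B) = 48 + 3*(B + B*v)/v (d(v, B) = 48 + 6*((B + v*B)/(v + v)) = 48 + 6*((B + B*v)/((2*v))) = 48 + 6*((B + B*v)*(1/(2*v))) = 48 + 6*((B + B*v)/(2*v)) = 48 + 3*(B + B*v)/v)
w = 11/15 (w = 55/75 = 55*(1/75) = 11/15 ≈ 0.73333)
(w + 157)*d(10, 0) = (11/15 + 157)*(48 + 3*0 + 3*0/10) = 2366*(48 + 0 + 3*0*(⅒))/15 = 2366*(48 + 0 + 0)/15 = (2366/15)*48 = 37856/5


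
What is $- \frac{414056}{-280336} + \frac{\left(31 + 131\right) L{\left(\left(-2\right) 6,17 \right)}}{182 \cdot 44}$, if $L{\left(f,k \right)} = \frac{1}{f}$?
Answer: $\frac{59142427}{40088048} \approx 1.4753$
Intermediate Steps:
$- \frac{414056}{-280336} + \frac{\left(31 + 131\right) L{\left(\left(-2\right) 6,17 \right)}}{182 \cdot 44} = - \frac{414056}{-280336} + \frac{\left(31 + 131\right) \frac{1}{\left(-2\right) 6}}{182 \cdot 44} = \left(-414056\right) \left(- \frac{1}{280336}\right) + \frac{162 \frac{1}{-12}}{8008} = \frac{51757}{35042} + 162 \left(- \frac{1}{12}\right) \frac{1}{8008} = \frac{51757}{35042} - \frac{27}{16016} = \frac{59142427}{40088048}$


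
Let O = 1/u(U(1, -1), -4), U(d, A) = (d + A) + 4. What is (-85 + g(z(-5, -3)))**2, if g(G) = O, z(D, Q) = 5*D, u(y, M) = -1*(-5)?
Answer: 179776/25 ≈ 7191.0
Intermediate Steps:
U(d, A) = 4 + A + d (U(d, A) = (A + d) + 4 = 4 + A + d)
u(y, M) = 5
O = 1/5 ≈ 0.20000
g(G) = 1/5
(-85 + g(z(-5, -3)))**2 = (-85 + 1/5)**2 = (-424/5)**2 = 179776/25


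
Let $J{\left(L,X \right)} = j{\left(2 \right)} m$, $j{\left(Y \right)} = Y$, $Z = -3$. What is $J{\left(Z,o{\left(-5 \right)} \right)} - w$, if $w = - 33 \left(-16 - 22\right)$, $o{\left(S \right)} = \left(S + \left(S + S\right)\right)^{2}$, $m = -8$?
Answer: $-1270$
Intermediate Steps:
$o{\left(S \right)} = 9 S^{2}$ ($o{\left(S \right)} = \left(S + 2 S\right)^{2} = \left(3 S\right)^{2} = 9 S^{2}$)
$J{\left(L,X \right)} = -16$ ($J{\left(L,X \right)} = 2 \left(-8\right) = -16$)
$w = 1254$ ($w = \left(-33\right) \left(-38\right) = 1254$)
$J{\left(Z,o{\left(-5 \right)} \right)} - w = -16 - 1254 = -1270$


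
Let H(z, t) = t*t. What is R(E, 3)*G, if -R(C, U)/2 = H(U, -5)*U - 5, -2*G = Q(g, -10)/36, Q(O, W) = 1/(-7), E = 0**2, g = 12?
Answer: -5/18 ≈ -0.27778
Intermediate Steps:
E = 0
Q(O, W) = -1/7
H(z, t) = t**2
G = 1/504 (G = -(-1)/(14*36) = -1/2*(-1/252) = 1/504 ≈ 0.0019841)
R(C, U) = 10 - 50*U (R(C, U) = -2*((-5)**2*U - 5) = -2*(25*U - 5) = -2*(-5 + 25*U) = 10 - 50*U)
R(E, 3)*G = (10 - 50*3)*(1/504) = (10 - 150)*(1/504) = -140*1/504 = -5/18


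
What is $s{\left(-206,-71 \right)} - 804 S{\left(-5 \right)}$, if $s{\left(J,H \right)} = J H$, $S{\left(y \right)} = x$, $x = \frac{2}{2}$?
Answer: $13822$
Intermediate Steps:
$x = 1$ ($x = 2 \cdot \frac{1}{2} = 1$)
$S{\left(y \right)} = 1$
$s{\left(J,H \right)} = H J$
$s{\left(-206,-71 \right)} - 804 S{\left(-5 \right)} = \left(-71\right) \left(-206\right) - 804 \cdot 1 = 14626 - 804 = 13822$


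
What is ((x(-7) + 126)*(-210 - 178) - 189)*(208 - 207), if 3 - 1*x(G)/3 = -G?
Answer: -44421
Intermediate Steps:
x(G) = 9 + 3*G (x(G) = 9 - (-3)*G = 9 + 3*G)
((x(-7) + 126)*(-210 - 178) - 189)*(208 - 207) = (((9 + 3*(-7)) + 126)*(-210 - 178) - 189)*(208 - 207) = (((9 - 21) + 126)*(-388) - 189)*1 = ((-12 + 126)*(-388) - 189)*1 = (114*(-388) - 189)*1 = (-44232 - 189)*1 = -44421*1 = -44421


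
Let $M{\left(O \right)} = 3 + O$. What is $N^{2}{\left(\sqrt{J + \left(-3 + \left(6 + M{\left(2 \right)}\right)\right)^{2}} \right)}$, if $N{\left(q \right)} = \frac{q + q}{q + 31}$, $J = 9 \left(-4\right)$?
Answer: $\frac{110768}{870489} - \frac{13888 \sqrt{7}}{870489} \approx 0.085037$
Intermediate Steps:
$J = -36$
$N{\left(q \right)} = \frac{2 q}{31 + q}$
$N^{2}{\left(\sqrt{J + \left(-3 + \left(6 + M{\left(2 \right)}\right)\right)^{2}} \right)} = \left(\frac{2 \sqrt{-36 + \left(-3 + \left(6 + \left(3 + 2\right)\right)\right)^{2}}}{31 + \sqrt{-36 + \left(-3 + \left(6 + \left(3 + 2\right)\right)\right)^{2}}}\right)^{2} = \left(\frac{2 \sqrt{-36 + \left(-3 + \left(6 + 5\right)\right)^{2}}}{31 + \sqrt{-36 + \left(-3 + \left(6 + 5\right)\right)^{2}}}\right)^{2} = \left(\frac{2 \sqrt{-36 + \left(-3 + 11\right)^{2}}}{31 + \sqrt{-36 + \left(-3 + 11\right)^{2}}}\right)^{2} = \left(\frac{2 \sqrt{-36 + 8^{2}}}{31 + \sqrt{-36 + 8^{2}}}\right)^{2} = \left(\frac{2 \sqrt{-36 + 64}}{31 + \sqrt{-36 + 64}}\right)^{2} = \left(\frac{2 \sqrt{28}}{31 + \sqrt{28}}\right)^{2} = \left(\frac{2 \cdot 2 \sqrt{7}}{31 + 2 \sqrt{7}}\right)^{2} = \left(\frac{4 \sqrt{7}}{31 + 2 \sqrt{7}}\right)^{2} = \frac{112}{\left(31 + 2 \sqrt{7}\right)^{2}}$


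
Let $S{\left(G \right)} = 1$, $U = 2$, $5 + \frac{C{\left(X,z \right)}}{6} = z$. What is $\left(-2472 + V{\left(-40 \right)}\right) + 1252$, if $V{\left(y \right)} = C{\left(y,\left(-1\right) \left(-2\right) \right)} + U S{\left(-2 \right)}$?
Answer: $-1236$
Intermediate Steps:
$C{\left(X,z \right)} = -30 + 6 z$
$V{\left(y \right)} = -16$ ($V{\left(y \right)} = \left(-30 + 6 \left(\left(-1\right) \left(-2\right)\right)\right) + 2 \cdot 1 = \left(-30 + 6 \cdot 2\right) + 2 = \left(-30 + 12\right) + 2 = -18 + 2 = -16$)
$\left(-2472 + V{\left(-40 \right)}\right) + 1252 = \left(-2472 - 16\right) + 1252 = -2488 + 1252 = -1236$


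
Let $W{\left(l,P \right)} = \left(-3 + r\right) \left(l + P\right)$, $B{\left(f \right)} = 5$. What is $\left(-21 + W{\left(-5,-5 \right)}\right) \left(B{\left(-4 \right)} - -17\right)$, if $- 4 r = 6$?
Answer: $528$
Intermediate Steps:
$r = - \frac{3}{2}$ ($r = \left(- \frac{1}{4}\right) 6 = - \frac{3}{2} \approx -1.5$)
$W{\left(l,P \right)} = - \frac{9 P}{2} - \frac{9 l}{2}$ ($W{\left(l,P \right)} = \left(-3 - \frac{3}{2}\right) \left(l + P\right) = - \frac{9 \left(P + l\right)}{2} = - \frac{9 P}{2} - \frac{9 l}{2}$)
$\left(-21 + W{\left(-5,-5 \right)}\right) \left(B{\left(-4 \right)} - -17\right) = \left(-21 - -45\right) \left(5 - -17\right) = \left(-21 + \left(\frac{45}{2} + \frac{45}{2}\right)\right) \left(5 + 17\right) = \left(-21 + 45\right) 22 = 24 \cdot 22 = 528$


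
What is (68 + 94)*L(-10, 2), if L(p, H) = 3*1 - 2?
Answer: 162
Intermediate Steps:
L(p, H) = 1 (L(p, H) = 3 - 2 = 1)
(68 + 94)*L(-10, 2) = (68 + 94)*1 = 162*1 = 162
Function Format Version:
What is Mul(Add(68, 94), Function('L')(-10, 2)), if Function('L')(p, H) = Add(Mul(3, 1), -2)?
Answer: 162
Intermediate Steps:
Function('L')(p, H) = 1 (Function('L')(p, H) = Add(3, -2) = 1)
Mul(Add(68, 94), Function('L')(-10, 2)) = Mul(Add(68, 94), 1) = Mul(162, 1) = 162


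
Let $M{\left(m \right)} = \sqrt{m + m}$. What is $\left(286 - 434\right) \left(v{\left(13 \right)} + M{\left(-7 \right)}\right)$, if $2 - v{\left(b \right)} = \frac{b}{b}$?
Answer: $-148 - 148 i \sqrt{14} \approx -148.0 - 553.77 i$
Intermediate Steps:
$v{\left(b \right)} = 1$ ($v{\left(b \right)} = 2 - \frac{b}{b} = 2 - 1 = 1$)
$M{\left(m \right)} = \sqrt{2} \sqrt{m}$ ($M{\left(m \right)} = \sqrt{2 m} = \sqrt{2} \sqrt{m}$)
$\left(286 - 434\right) \left(v{\left(13 \right)} + M{\left(-7 \right)}\right) = \left(286 - 434\right) \left(1 + \sqrt{2} \sqrt{-7}\right) = - 148 \left(1 + \sqrt{2} i \sqrt{7}\right) = - 148 \left(1 + i \sqrt{14}\right) = -148 - 148 i \sqrt{14}$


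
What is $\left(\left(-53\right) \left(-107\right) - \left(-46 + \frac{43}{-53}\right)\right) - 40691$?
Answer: $- \frac{1853579}{53} \approx -34973.0$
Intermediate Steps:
$\left(\left(-53\right) \left(-107\right) - \left(-46 + \frac{43}{-53}\right)\right) - 40691 = \left(5671 + \left(\left(-43\right) \left(- \frac{1}{53}\right) + 46\right)\right) - 40691 = \left(5671 + \left(\frac{43}{53} + 46\right)\right) - 40691 = \left(5671 + \frac{2481}{53}\right) - 40691 = \frac{303044}{53} - 40691 = - \frac{1853579}{53}$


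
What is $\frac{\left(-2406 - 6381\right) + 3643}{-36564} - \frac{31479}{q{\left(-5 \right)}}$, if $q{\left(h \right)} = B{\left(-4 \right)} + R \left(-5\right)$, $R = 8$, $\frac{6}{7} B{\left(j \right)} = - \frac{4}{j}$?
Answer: $\frac{1726796872}{2129853} \approx 810.76$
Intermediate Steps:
$B{\left(j \right)} = - \frac{14}{3 j}$ ($B{\left(j \right)} = \frac{7 \left(- \frac{4}{j}\right)}{6} = - \frac{14}{3 j}$)
$q{\left(h \right)} = - \frac{233}{6}$ ($q{\left(h \right)} = - \frac{14}{3 \left(-4\right)} + 8 \left(-5\right) = \left(- \frac{14}{3}\right) \left(- \frac{1}{4}\right) - 40 = \frac{7}{6} - 40 = - \frac{233}{6}$)
$\frac{\left(-2406 - 6381\right) + 3643}{-36564} - \frac{31479}{q{\left(-5 \right)}} = \frac{\left(-2406 - 6381\right) + 3643}{-36564} - \frac{31479}{- \frac{233}{6}} = \left(-8787 + 3643\right) \left(- \frac{1}{36564}\right) - - \frac{188874}{233} = \left(-5144\right) \left(- \frac{1}{36564}\right) + \frac{188874}{233} = \frac{1286}{9141} + \frac{188874}{233} = \frac{1726796872}{2129853}$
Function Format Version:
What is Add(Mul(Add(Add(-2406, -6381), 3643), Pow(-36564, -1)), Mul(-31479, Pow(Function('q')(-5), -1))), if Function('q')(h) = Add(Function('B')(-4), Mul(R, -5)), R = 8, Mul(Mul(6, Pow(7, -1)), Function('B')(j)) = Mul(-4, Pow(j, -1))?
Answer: Rational(1726796872, 2129853) ≈ 810.76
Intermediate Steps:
Function('B')(j) = Mul(Rational(-14, 3), Pow(j, -1)) (Function('B')(j) = Mul(Rational(7, 6), Mul(-4, Pow(j, -1))) = Mul(Rational(-14, 3), Pow(j, -1)))
Function('q')(h) = Rational(-233, 6) (Function('q')(h) = Add(Mul(Rational(-14, 3), Pow(-4, -1)), Mul(8, -5)) = Add(Mul(Rational(-14, 3), Rational(-1, 4)), -40) = Add(Rational(7, 6), -40) = Rational(-233, 6))
Add(Mul(Add(Add(-2406, -6381), 3643), Pow(-36564, -1)), Mul(-31479, Pow(Function('q')(-5), -1))) = Add(Mul(Add(Add(-2406, -6381), 3643), Pow(-36564, -1)), Mul(-31479, Pow(Rational(-233, 6), -1))) = Add(Mul(Add(-8787, 3643), Rational(-1, 36564)), Mul(-31479, Rational(-6, 233))) = Add(Mul(-5144, Rational(-1, 36564)), Rational(188874, 233)) = Add(Rational(1286, 9141), Rational(188874, 233)) = Rational(1726796872, 2129853)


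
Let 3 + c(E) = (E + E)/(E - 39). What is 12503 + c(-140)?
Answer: 2237780/179 ≈ 12502.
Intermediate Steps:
c(E) = -3 + 2*E/(-39 + E) (c(E) = -3 + (E + E)/(E - 39) = -3 + (2*E)/(-39 + E) = -3 + 2*E/(-39 + E))
12503 + c(-140) = 12503 + (117 - 1*(-140))/(-39 - 140) = 12503 + (117 + 140)/(-179) = 12503 - 1/179*257 = 12503 - 257/179 = 2237780/179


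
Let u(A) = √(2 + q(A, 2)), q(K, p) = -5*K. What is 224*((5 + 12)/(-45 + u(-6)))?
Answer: -171360/1993 - 15232*√2/1993 ≈ -96.789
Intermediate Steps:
u(A) = √(2 - 5*A)
224*((5 + 12)/(-45 + u(-6))) = 224*((5 + 12)/(-45 + √(2 - 5*(-6)))) = 224*(17/(-45 + √(2 + 30))) = 224*(17/(-45 + √32)) = 224*(17/(-45 + 4*√2)) = 3808/(-45 + 4*√2)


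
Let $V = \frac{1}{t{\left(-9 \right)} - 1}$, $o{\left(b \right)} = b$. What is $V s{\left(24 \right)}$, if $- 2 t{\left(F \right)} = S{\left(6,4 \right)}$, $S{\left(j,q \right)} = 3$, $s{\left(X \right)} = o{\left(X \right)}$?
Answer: $- \frac{48}{5} \approx -9.6$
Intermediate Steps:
$s{\left(X \right)} = X$
$t{\left(F \right)} = - \frac{3}{2}$ ($t{\left(F \right)} = \left(- \frac{1}{2}\right) 3 = - \frac{3}{2}$)
$V = - \frac{2}{5}$ ($V = \frac{1}{- \frac{3}{2} - 1} = \frac{1}{- \frac{5}{2}} = - \frac{2}{5} \approx -0.4$)
$V s{\left(24 \right)} = \left(- \frac{2}{5}\right) 24 = - \frac{48}{5}$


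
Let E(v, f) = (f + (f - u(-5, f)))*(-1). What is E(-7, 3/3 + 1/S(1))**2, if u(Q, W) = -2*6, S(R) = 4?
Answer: 841/4 ≈ 210.25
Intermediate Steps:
u(Q, W) = -12
E(v, f) = -12 - 2*f (E(v, f) = (f + (f - 1*(-12)))*(-1) = (f + (f + 12))*(-1) = (f + (12 + f))*(-1) = (12 + 2*f)*(-1) = -12 - 2*f)
E(-7, 3/3 + 1/S(1))**2 = (-12 - 2*(3/3 + 1/4))**2 = (-12 - 2*(3*(1/3) + 1*(1/4)))**2 = (-12 - 2*(1 + 1/4))**2 = (-12 - 2*5/4)**2 = (-12 - 5/2)**2 = (-29/2)**2 = 841/4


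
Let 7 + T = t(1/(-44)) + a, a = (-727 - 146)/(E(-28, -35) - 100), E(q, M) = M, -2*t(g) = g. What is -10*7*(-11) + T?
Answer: 1015711/1320 ≈ 769.48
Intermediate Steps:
t(g) = -g/2
a = 97/15 (a = (-727 - 146)/(-35 - 100) = -873/(-135) = -873*(-1/135) = 97/15 ≈ 6.4667)
T = -689/1320 (T = -7 + (-½/(-44) + 97/15) = -7 + (-½*(-1/44) + 97/15) = -7 + (1/88 + 97/15) = -7 + 8551/1320 = -689/1320 ≈ -0.52197)
-10*7*(-11) + T = -10*7*(-11) - 689/1320 = -70*(-11) - 689/1320 = 770 - 689/1320 = 1015711/1320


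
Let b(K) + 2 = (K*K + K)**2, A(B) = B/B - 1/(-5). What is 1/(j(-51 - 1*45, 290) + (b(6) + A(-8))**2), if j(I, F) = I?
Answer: 25/77719456 ≈ 3.2167e-7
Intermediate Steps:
A(B) = 6/5 (A(B) = 1 - 1*(-1/5) = 1 + 1/5 = 6/5)
b(K) = -2 + (K + K**2)**2 (b(K) = -2 + (K*K + K)**2 = -2 + (K**2 + K)**2 = -2 + (K + K**2)**2)
1/(j(-51 - 1*45, 290) + (b(6) + A(-8))**2) = 1/((-51 - 1*45) + ((-2 + 6**2*(1 + 6)**2) + 6/5)**2) = 1/((-51 - 45) + ((-2 + 36*7**2) + 6/5)**2) = 1/(-96 + ((-2 + 36*49) + 6/5)**2) = 1/(-96 + ((-2 + 1764) + 6/5)**2) = 1/(-96 + (1762 + 6/5)**2) = 1/(-96 + (8816/5)**2) = 1/(-96 + 77721856/25) = 1/(77719456/25) = 25/77719456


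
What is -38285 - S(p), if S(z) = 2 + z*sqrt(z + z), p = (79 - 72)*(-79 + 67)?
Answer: -38287 + 168*I*sqrt(42) ≈ -38287.0 + 1088.8*I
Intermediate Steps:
p = -84 (p = 7*(-12) = -84)
S(z) = 2 + sqrt(2)*z**(3/2) (S(z) = 2 + z*sqrt(2*z) = 2 + z*(sqrt(2)*sqrt(z)) = 2 + sqrt(2)*z**(3/2))
-38285 - S(p) = -38285 - (2 + sqrt(2)*(-84)**(3/2)) = -38285 - (2 + sqrt(2)*(-168*I*sqrt(21))) = -38285 - (2 - 168*I*sqrt(42)) = -38285 + (-2 + 168*I*sqrt(42)) = -38287 + 168*I*sqrt(42)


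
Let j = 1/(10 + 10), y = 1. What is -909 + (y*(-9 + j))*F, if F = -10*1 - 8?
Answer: -7479/10 ≈ -747.90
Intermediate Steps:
F = -18 (F = -10 - 8 = -18)
j = 1/20 ≈ 0.050000
-909 + (y*(-9 + j))*F = -909 + (1*(-9 + 1/20))*(-18) = -909 + (1*(-179/20))*(-18) = -909 - 179/20*(-18) = -909 + 1611/10 = -7479/10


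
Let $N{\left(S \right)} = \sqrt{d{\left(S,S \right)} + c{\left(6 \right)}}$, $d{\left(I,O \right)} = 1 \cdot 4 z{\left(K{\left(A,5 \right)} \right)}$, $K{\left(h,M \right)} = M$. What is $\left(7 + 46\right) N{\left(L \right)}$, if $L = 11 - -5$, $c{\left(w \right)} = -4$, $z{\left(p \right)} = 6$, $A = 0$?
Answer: $106 \sqrt{5} \approx 237.02$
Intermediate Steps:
$L = 16$ ($L = 11 + 5 = 16$)
$d{\left(I,O \right)} = 24$ ($d{\left(I,O \right)} = 1 \cdot 4 \cdot 6 = 4 \cdot 6 = 24$)
$N{\left(S \right)} = 2 \sqrt{5}$ ($N{\left(S \right)} = \sqrt{24 - 4} = \sqrt{20} = 2 \sqrt{5}$)
$\left(7 + 46\right) N{\left(L \right)} = \left(7 + 46\right) 2 \sqrt{5} = 53 \cdot 2 \sqrt{5} = 106 \sqrt{5}$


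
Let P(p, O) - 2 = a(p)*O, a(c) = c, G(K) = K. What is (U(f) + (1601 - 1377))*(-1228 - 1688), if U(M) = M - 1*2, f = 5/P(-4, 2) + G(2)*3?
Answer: -662418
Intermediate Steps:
P(p, O) = 2 + O*p (P(p, O) = 2 + p*O = 2 + O*p)
f = 31/6 (f = 5/(2 + 2*(-4)) + 2*3 = 5/(2 - 8) + 6 = 5/(-6) + 6 = 5*(-⅙) + 6 = -⅚ + 6 = 31/6 ≈ 5.1667)
U(M) = -2 + M (U(M) = M - 2 = -2 + M)
(U(f) + (1601 - 1377))*(-1228 - 1688) = ((-2 + 31/6) + (1601 - 1377))*(-1228 - 1688) = (19/6 + 224)*(-2916) = (1363/6)*(-2916) = -662418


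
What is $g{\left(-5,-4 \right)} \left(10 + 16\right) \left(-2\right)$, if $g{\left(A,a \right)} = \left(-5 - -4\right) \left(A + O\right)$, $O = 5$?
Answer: $0$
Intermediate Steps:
$g{\left(A,a \right)} = -5 - A$ ($g{\left(A,a \right)} = \left(-5 - -4\right) \left(A + 5\right) = \left(-5 + 4\right) \left(5 + A\right) = - (5 + A) = -5 - A$)
$g{\left(-5,-4 \right)} \left(10 + 16\right) \left(-2\right) = \left(-5 - -5\right) \left(10 + 16\right) \left(-2\right) = \left(-5 + 5\right) 26 \left(-2\right) = 0 \cdot 26 \left(-2\right) = 0 \left(-2\right) = 0$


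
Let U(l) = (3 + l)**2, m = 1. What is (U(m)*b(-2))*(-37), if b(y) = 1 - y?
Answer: -1776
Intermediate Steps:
(U(m)*b(-2))*(-37) = ((3 + 1)**2*(1 - 1*(-2)))*(-37) = (4**2*(1 + 2))*(-37) = (16*3)*(-37) = 48*(-37) = -1776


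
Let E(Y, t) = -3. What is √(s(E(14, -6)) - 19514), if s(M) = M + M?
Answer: 8*I*√305 ≈ 139.71*I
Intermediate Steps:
s(M) = 2*M
√(s(E(14, -6)) - 19514) = √(2*(-3) - 19514) = √(-6 - 19514) = √(-19520) = 8*I*√305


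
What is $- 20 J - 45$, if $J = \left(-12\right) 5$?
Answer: $1155$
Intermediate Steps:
$J = -60$
$- 20 J - 45 = \left(-20\right) \left(-60\right) - 45 = 1200 - 45 = 1155$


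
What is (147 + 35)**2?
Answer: 33124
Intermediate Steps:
(147 + 35)**2 = 182**2 = 33124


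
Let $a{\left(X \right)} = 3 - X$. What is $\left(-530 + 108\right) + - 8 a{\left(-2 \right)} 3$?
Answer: $-542$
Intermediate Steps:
$\left(-530 + 108\right) + - 8 a{\left(-2 \right)} 3 = \left(-530 + 108\right) + - 8 \left(3 - -2\right) 3 = -422 + - 8 \left(3 + 2\right) 3 = -422 + \left(-8\right) 5 \cdot 3 = -422 - 120 = -542$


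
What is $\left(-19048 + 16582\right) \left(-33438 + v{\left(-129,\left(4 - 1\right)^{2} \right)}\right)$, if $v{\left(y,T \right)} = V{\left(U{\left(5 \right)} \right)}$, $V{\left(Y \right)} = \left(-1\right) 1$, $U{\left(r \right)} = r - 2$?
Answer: $82460574$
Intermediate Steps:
$U{\left(r \right)} = -2 + r$
$V{\left(Y \right)} = -1$
$v{\left(y,T \right)} = -1$
$\left(-19048 + 16582\right) \left(-33438 + v{\left(-129,\left(4 - 1\right)^{2} \right)}\right) = \left(-19048 + 16582\right) \left(-33438 - 1\right) = \left(-2466\right) \left(-33439\right) = 82460574$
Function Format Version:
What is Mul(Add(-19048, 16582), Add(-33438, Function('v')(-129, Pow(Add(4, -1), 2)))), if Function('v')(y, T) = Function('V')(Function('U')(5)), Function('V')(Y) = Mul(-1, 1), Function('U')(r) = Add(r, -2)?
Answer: 82460574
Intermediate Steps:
Function('U')(r) = Add(-2, r)
Function('V')(Y) = -1
Function('v')(y, T) = -1
Mul(Add(-19048, 16582), Add(-33438, Function('v')(-129, Pow(Add(4, -1), 2)))) = Mul(Add(-19048, 16582), Add(-33438, -1)) = Mul(-2466, -33439) = 82460574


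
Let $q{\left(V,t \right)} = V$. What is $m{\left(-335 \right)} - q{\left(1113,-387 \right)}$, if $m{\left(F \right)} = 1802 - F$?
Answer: $1024$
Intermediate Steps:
$m{\left(-335 \right)} - q{\left(1113,-387 \right)} = \left(1802 - -335\right) - 1113 = \left(1802 + 335\right) - 1113 = 2137 - 1113 = 1024$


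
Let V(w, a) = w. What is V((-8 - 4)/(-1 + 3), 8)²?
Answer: 36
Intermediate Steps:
V((-8 - 4)/(-1 + 3), 8)² = ((-8 - 4)/(-1 + 3))² = (-12/2)² = (-12*½)² = (-6)² = 36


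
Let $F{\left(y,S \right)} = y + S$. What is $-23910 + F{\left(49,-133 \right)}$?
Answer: $-23994$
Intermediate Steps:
$F{\left(y,S \right)} = S + y$
$-23910 + F{\left(49,-133 \right)} = -23910 + \left(-133 + 49\right) = -23910 - 84 = -23994$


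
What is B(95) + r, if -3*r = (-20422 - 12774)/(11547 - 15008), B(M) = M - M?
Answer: -33196/10383 ≈ -3.1971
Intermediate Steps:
B(M) = 0
r = -33196/10383 (r = -(-20422 - 12774)/(3*(11547 - 15008)) = -(-33196)/(3*(-3461)) = -(-33196)*(-1)/(3*3461) = -1/3*33196/3461 = -33196/10383 ≈ -3.1971)
B(95) + r = 0 - 33196/10383 = -33196/10383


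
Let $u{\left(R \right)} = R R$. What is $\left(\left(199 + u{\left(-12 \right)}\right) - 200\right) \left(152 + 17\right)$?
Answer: $24167$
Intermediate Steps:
$u{\left(R \right)} = R^{2}$
$\left(\left(199 + u{\left(-12 \right)}\right) - 200\right) \left(152 + 17\right) = \left(\left(199 + \left(-12\right)^{2}\right) - 200\right) \left(152 + 17\right) = \left(\left(199 + 144\right) - 200\right) 169 = \left(343 - 200\right) 169 = 143 \cdot 169 = 24167$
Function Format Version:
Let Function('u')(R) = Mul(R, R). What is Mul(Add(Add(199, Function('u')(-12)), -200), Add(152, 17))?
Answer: 24167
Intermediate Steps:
Function('u')(R) = Pow(R, 2)
Mul(Add(Add(199, Function('u')(-12)), -200), Add(152, 17)) = Mul(Add(Add(199, Pow(-12, 2)), -200), Add(152, 17)) = Mul(Add(Add(199, 144), -200), 169) = Mul(Add(343, -200), 169) = Mul(143, 169) = 24167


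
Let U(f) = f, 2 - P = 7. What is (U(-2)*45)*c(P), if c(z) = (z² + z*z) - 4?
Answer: -4140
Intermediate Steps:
P = -5 (P = 2 - 1*7 = 2 - 7 = -5)
c(z) = -4 + 2*z² (c(z) = (z² + z²) - 4 = 2*z² - 4 = -4 + 2*z²)
(U(-2)*45)*c(P) = (-2*45)*(-4 + 2*(-5)²) = -90*(-4 + 2*25) = -90*(-4 + 50) = -90*46 = -4140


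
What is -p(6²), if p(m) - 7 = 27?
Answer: -34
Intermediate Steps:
p(m) = 34 (p(m) = 7 + 27 = 34)
-p(6²) = -1*34 = -34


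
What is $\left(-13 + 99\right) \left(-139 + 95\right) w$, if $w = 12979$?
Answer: $-49112536$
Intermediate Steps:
$\left(-13 + 99\right) \left(-139 + 95\right) w = \left(-13 + 99\right) \left(-139 + 95\right) 12979 = 86 \left(-44\right) 12979 = \left(-3784\right) 12979 = -49112536$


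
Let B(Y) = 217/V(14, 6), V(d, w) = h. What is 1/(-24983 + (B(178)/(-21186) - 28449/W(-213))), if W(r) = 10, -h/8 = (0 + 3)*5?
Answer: -2542320/70747426511 ≈ -3.5935e-5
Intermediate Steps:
h = -120 (h = -8*(0 + 3)*5 = -24*5 = -8*15 = -120)
V(d, w) = -120
B(Y) = -217/120 (B(Y) = 217/(-120) = 217*(-1/120) = -217/120)
1/(-24983 + (B(178)/(-21186) - 28449/W(-213))) = 1/(-24983 + (-217/120/(-21186) - 28449/10)) = 1/(-24983 + (-217/120*(-1/21186) - 28449*⅒)) = 1/(-24983 + (217/2542320 - 28449/10)) = 1/(-24983 - 7232645951/2542320) = 1/(-70747426511/2542320) = -2542320/70747426511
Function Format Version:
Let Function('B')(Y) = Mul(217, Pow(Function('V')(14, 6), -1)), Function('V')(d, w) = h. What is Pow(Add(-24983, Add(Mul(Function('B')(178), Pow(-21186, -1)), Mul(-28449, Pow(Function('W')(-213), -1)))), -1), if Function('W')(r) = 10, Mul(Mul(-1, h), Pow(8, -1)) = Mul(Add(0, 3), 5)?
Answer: Rational(-2542320, 70747426511) ≈ -3.5935e-5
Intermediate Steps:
h = -120 (h = Mul(-8, Mul(Add(0, 3), 5)) = Mul(-8, Mul(3, 5)) = Mul(-8, 15) = -120)
Function('V')(d, w) = -120
Function('B')(Y) = Rational(-217, 120) (Function('B')(Y) = Mul(217, Pow(-120, -1)) = Mul(217, Rational(-1, 120)) = Rational(-217, 120))
Pow(Add(-24983, Add(Mul(Function('B')(178), Pow(-21186, -1)), Mul(-28449, Pow(Function('W')(-213), -1)))), -1) = Pow(Add(-24983, Add(Mul(Rational(-217, 120), Pow(-21186, -1)), Mul(-28449, Pow(10, -1)))), -1) = Pow(Add(-24983, Add(Mul(Rational(-217, 120), Rational(-1, 21186)), Mul(-28449, Rational(1, 10)))), -1) = Pow(Add(-24983, Add(Rational(217, 2542320), Rational(-28449, 10))), -1) = Pow(Add(-24983, Rational(-7232645951, 2542320)), -1) = Pow(Rational(-70747426511, 2542320), -1) = Rational(-2542320, 70747426511)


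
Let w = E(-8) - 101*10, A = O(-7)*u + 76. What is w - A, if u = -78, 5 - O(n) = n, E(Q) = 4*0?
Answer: -150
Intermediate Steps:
E(Q) = 0
O(n) = 5 - n
A = -860 (A = (5 - 1*(-7))*(-78) + 76 = (5 + 7)*(-78) + 76 = 12*(-78) + 76 = -936 + 76 = -860)
w = -1010 (w = 0 - 101*10 = 0 - 1010 = -1010)
w - A = -1010 - 1*(-860) = -1010 + 860 = -150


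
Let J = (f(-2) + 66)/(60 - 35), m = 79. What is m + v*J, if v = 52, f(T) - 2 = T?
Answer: 5407/25 ≈ 216.28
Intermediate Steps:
f(T) = 2 + T
J = 66/25 (J = ((2 - 2) + 66)/(60 - 35) = (0 + 66)/25 = 66*(1/25) = 66/25 ≈ 2.6400)
m + v*J = 79 + 52*(66/25) = 79 + 3432/25 = 5407/25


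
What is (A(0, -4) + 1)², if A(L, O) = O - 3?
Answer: 36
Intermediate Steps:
A(L, O) = -3 + O
(A(0, -4) + 1)² = ((-3 - 4) + 1)² = (-7 + 1)² = (-6)² = 36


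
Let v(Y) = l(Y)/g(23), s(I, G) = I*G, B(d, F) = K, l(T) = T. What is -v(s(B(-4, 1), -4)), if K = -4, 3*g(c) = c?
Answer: -48/23 ≈ -2.0870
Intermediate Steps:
g(c) = c/3
B(d, F) = -4
s(I, G) = G*I
v(Y) = 3*Y/23 (v(Y) = Y/(((⅓)*23)) = Y/(23/3) = Y*(3/23) = 3*Y/23)
-v(s(B(-4, 1), -4)) = -3*(-4*(-4))/23 = -3*16/23 = -1*48/23 = -48/23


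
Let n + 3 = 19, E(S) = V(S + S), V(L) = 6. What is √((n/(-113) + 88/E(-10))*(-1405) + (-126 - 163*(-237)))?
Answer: 5*√83190261/339 ≈ 134.53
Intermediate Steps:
E(S) = 6
n = 16 (n = -3 + 19 = 16)
√((n/(-113) + 88/E(-10))*(-1405) + (-126 - 163*(-237))) = √((16/(-113) + 88/6)*(-1405) + (-126 - 163*(-237))) = √((16*(-1/113) + 88*(⅙))*(-1405) + (-126 + 38631)) = √((-16/113 + 44/3)*(-1405) + 38505) = √((4924/339)*(-1405) + 38505) = √(-6918220/339 + 38505) = √(6134975/339) = 5*√83190261/339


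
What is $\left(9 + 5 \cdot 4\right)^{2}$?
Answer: $841$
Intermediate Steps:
$\left(9 + 5 \cdot 4\right)^{2} = \left(9 + 20\right)^{2} = 29^{2} = 841$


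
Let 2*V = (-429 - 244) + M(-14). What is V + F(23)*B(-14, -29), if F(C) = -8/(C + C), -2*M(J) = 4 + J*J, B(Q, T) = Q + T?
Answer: -17435/46 ≈ -379.02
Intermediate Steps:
M(J) = -2 - J²/2 (M(J) = -(4 + J*J)/2 = -(4 + J²)/2 = -2 - J²/2)
V = -773/2 (V = ((-429 - 244) + (-2 - ½*(-14)²))/2 = (-673 + (-2 - ½*196))/2 = (-673 + (-2 - 98))/2 = (-673 - 100)/2 = (½)*(-773) = -773/2 ≈ -386.50)
F(C) = -4/C (F(C) = -8*1/(2*C) = -4/C)
V + F(23)*B(-14, -29) = -773/2 + (-4/23)*(-14 - 29) = -773/2 - 4*1/23*(-43) = -773/2 - 4/23*(-43) = -773/2 + 172/23 = -17435/46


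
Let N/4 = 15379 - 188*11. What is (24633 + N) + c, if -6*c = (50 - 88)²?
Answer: 232909/3 ≈ 77636.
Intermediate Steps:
N = 53244 (N = 4*(15379 - 188*11) = 4*(15379 - 2068) = 4*13311 = 53244)
c = -722/3 (c = -(50 - 88)²/6 = -⅙*(-38)² = -⅙*1444 = -722/3 ≈ -240.67)
(24633 + N) + c = (24633 + 53244) - 722/3 = 77877 - 722/3 = 232909/3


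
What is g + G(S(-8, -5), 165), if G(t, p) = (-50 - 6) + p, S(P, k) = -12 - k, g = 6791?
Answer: 6900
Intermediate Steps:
G(t, p) = -56 + p
g + G(S(-8, -5), 165) = 6791 + (-56 + 165) = 6791 + 109 = 6900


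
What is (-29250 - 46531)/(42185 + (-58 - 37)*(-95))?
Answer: -75781/51210 ≈ -1.4798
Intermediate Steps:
(-29250 - 46531)/(42185 + (-58 - 37)*(-95)) = -75781/(42185 - 95*(-95)) = -75781/(42185 + 9025) = -75781/51210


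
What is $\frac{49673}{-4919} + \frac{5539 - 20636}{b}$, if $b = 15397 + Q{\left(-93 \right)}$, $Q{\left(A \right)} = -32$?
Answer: $- \frac{837487788}{75580435} \approx -11.081$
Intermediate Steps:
$b = 15365$ ($b = 15397 - 32 = 15365$)
$\frac{49673}{-4919} + \frac{5539 - 20636}{b} = \frac{49673}{-4919} + \frac{5539 - 20636}{15365} = 49673 \left(- \frac{1}{4919}\right) + \left(5539 - 20636\right) \frac{1}{15365} = - \frac{49673}{4919} - \frac{15097}{15365} = - \frac{837487788}{75580435}$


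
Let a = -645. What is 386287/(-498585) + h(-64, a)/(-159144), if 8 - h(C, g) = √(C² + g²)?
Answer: -2561635292/3306117135 + √420121/159144 ≈ -0.77074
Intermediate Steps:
h(C, g) = 8 - √(C² + g²)
386287/(-498585) + h(-64, a)/(-159144) = 386287/(-498585) + (8 - √((-64)² + (-645)²))/(-159144) = 386287*(-1/498585) + (8 - √(4096 + 416025))*(-1/159144) = -386287/498585 + (8 - √420121)*(-1/159144) = -386287/498585 + (-1/19893 + √420121/159144) = -2561635292/3306117135 + √420121/159144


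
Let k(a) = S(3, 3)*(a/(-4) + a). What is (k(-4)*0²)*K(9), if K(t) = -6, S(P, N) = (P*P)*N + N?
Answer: 0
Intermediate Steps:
S(P, N) = N + N*P² (S(P, N) = P²*N + N = N*P² + N = N + N*P²)
k(a) = 45*a/2 (k(a) = (3*(1 + 3²))*(a/(-4) + a) = (3*(1 + 9))*(a*(-¼) + a) = (3*10)*(-a/4 + a) = 30*(3*a/4) = 45*a/2)
(k(-4)*0²)*K(9) = (((45/2)*(-4))*0²)*(-6) = -90*0*(-6) = 0*(-6) = 0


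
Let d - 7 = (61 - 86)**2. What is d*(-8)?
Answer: -5056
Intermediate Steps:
d = 632 (d = 7 + (61 - 86)**2 = 7 + (-25)**2 = 7 + 625 = 632)
d*(-8) = 632*(-8) = -5056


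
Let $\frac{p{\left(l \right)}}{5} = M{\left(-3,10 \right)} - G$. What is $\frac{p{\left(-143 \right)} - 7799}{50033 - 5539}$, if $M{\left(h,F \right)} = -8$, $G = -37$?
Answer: $- \frac{3827}{22247} \approx -0.17202$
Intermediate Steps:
$p{\left(l \right)} = 145$ ($p{\left(l \right)} = 5 \left(-8 - -37\right) = 5 \left(-8 + 37\right) = 5 \cdot 29 = 145$)
$\frac{p{\left(-143 \right)} - 7799}{50033 - 5539} = \frac{145 - 7799}{50033 - 5539} = - \frac{7654}{44494} = \left(-7654\right) \frac{1}{44494} = - \frac{3827}{22247}$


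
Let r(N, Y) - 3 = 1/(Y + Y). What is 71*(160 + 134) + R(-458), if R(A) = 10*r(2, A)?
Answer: 9574027/458 ≈ 20904.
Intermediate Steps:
r(N, Y) = 3 + 1/(2*Y) (r(N, Y) = 3 + 1/(Y + Y) = 3 + 1/(2*Y))
R(A) = 30 + 5/A (R(A) = 10*(3 + 1/(2*A)) = 30 + 5/A)
71*(160 + 134) + R(-458) = 71*(160 + 134) + (30 + 5/(-458)) = 71*294 + (30 + 5*(-1/458)) = 20874 + (30 - 5/458) = 20874 + 13735/458 = 9574027/458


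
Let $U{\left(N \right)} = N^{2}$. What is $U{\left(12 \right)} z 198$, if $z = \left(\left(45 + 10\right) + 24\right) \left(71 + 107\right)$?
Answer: $400935744$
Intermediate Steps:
$z = 14062$ ($z = \left(55 + 24\right) 178 = 79 \cdot 178 = 14062$)
$U{\left(12 \right)} z 198 = 12^{2} \cdot 14062 \cdot 198 = 144 \cdot 14062 \cdot 198 = 2024928 \cdot 198 = 400935744$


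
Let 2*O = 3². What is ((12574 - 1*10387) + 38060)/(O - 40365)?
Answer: -80494/80721 ≈ -0.99719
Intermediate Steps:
O = 9/2 (O = (½)*3² = (½)*9 = 9/2 ≈ 4.5000)
((12574 - 1*10387) + 38060)/(O - 40365) = ((12574 - 1*10387) + 38060)/(9/2 - 40365) = ((12574 - 10387) + 38060)/(-80721/2) = (2187 + 38060)*(-2/80721) = 40247*(-2/80721) = -80494/80721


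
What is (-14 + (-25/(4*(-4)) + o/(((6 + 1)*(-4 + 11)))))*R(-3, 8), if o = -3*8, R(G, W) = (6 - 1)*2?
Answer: -50675/392 ≈ -129.27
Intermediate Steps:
R(G, W) = 10 (R(G, W) = 5*2 = 10)
o = -24
(-14 + (-25/(4*(-4)) + o/(((6 + 1)*(-4 + 11)))))*R(-3, 8) = (-14 + (-25/(4*(-4)) - 24*1/((-4 + 11)*(6 + 1))))*10 = (-14 + (-25/(-16) - 24/(7*7)))*10 = (-14 + (-25*(-1/16) - 24/49))*10 = (-14 + (25/16 - 24*1/49))*10 = (-14 + (25/16 - 24/49))*10 = (-14 + 841/784)*10 = -10135/784*10 = -50675/392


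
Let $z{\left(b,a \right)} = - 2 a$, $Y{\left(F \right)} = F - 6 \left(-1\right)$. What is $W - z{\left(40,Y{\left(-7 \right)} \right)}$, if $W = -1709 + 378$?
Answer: $-1333$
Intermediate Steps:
$Y{\left(F \right)} = 6 + F$ ($Y{\left(F \right)} = F - -6 = F + 6 = 6 + F$)
$W = -1331$
$W - z{\left(40,Y{\left(-7 \right)} \right)} = -1331 - - 2 \left(6 - 7\right) = -1331 - \left(-2\right) \left(-1\right) = -1331 - 2 = -1333$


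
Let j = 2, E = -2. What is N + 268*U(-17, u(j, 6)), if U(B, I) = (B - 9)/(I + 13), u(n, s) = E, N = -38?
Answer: -7386/11 ≈ -671.45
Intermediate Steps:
u(n, s) = -2
U(B, I) = (-9 + B)/(13 + I)
N + 268*U(-17, u(j, 6)) = -38 + 268*((-9 - 17)/(13 - 2)) = -38 + 268*(-26/11) = -38 - 6968/11 = -7386/11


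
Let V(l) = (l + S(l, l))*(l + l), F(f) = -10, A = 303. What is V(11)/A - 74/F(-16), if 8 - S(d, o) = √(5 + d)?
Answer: 4287/505 ≈ 8.4891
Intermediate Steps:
S(d, o) = 8 - √(5 + d)
V(l) = 2*l*(8 + l - √(5 + l)) (V(l) = (l + (8 - √(5 + l)))*(l + l) = (8 + l - √(5 + l))*(2*l) = 2*l*(8 + l - √(5 + l)))
V(11)/A - 74/F(-16) = (2*11*(8 + 11 - √(5 + 11)))/303 - 74/(-10) = (2*11*(8 + 11 - √16))*(1/303) - 74*(-⅒) = (2*11*(8 + 11 - 1*4))*(1/303) + 37/5 = (2*11*(8 + 11 - 4))*(1/303) + 37/5 = (2*11*15)*(1/303) + 37/5 = 330*(1/303) + 37/5 = 110/101 + 37/5 = 4287/505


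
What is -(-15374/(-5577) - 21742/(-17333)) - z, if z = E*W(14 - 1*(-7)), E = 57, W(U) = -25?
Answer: 137361518249/96666141 ≈ 1421.0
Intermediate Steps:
z = -1425 (z = 57*(-25) = -1425)
-(-15374/(-5577) - 21742/(-17333)) - z = -(-15374/(-5577) - 21742/(-17333)) - 1*(-1425) = -(-15374*(-1/5577) - 21742*(-1/17333)) + 1425 = -(15374/5577 + 21742/17333) + 1425 = -1*387732676/96666141 + 1425 = -387732676/96666141 + 1425 = 137361518249/96666141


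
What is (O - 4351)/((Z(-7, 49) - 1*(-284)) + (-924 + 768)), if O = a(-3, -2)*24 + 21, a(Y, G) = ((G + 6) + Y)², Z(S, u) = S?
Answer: -4306/121 ≈ -35.587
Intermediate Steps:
a(Y, G) = (6 + G + Y)² (a(Y, G) = ((6 + G) + Y)² = (6 + G + Y)²)
O = 45 (O = (6 - 2 - 3)²*24 + 21 = 1²*24 + 21 = 1*24 + 21 = 24 + 21 = 45)
(O - 4351)/((Z(-7, 49) - 1*(-284)) + (-924 + 768)) = (45 - 4351)/((-7 - 1*(-284)) + (-924 + 768)) = -4306/((-7 + 284) - 156) = -4306/(277 - 156) = -4306/121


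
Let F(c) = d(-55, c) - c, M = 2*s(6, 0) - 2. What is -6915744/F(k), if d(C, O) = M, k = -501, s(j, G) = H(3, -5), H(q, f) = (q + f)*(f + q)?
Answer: -2305248/169 ≈ -13641.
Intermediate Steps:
H(q, f) = (f + q)² (H(q, f) = (f + q)*(f + q) = (f + q)²)
s(j, G) = 4 (s(j, G) = (-5 + 3)² = (-2)² = 4)
M = 6 (M = 2*4 - 2 = 8 - 2 = 6)
d(C, O) = 6
F(c) = 6 - c
-6915744/F(k) = -6915744/(6 - 1*(-501)) = -6915744/(6 + 501) = -6915744/507 = -6915744*1/507 = -2305248/169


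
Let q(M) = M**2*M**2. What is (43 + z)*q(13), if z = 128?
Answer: 4883931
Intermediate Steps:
q(M) = M**4
(43 + z)*q(13) = (43 + 128)*13**4 = 171*28561 = 4883931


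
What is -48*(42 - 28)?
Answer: -672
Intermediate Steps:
-48*(42 - 28) = -48*14 = -672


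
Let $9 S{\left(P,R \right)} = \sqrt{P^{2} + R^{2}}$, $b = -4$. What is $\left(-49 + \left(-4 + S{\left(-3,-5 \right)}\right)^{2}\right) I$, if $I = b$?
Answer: $\frac{10556}{81} + \frac{32 \sqrt{34}}{9} \approx 151.05$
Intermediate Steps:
$S{\left(P,R \right)} = \frac{\sqrt{P^{2} + R^{2}}}{9}$
$I = -4$
$\left(-49 + \left(-4 + S{\left(-3,-5 \right)}\right)^{2}\right) I = \left(-49 + \left(-4 + \frac{\sqrt{\left(-3\right)^{2} + \left(-5\right)^{2}}}{9}\right)^{2}\right) \left(-4\right) = \left(-49 + \left(-4 + \frac{\sqrt{9 + 25}}{9}\right)^{2}\right) \left(-4\right) = \left(-49 + \left(-4 + \frac{\sqrt{34}}{9}\right)^{2}\right) \left(-4\right) = 196 - 4 \left(-4 + \frac{\sqrt{34}}{9}\right)^{2}$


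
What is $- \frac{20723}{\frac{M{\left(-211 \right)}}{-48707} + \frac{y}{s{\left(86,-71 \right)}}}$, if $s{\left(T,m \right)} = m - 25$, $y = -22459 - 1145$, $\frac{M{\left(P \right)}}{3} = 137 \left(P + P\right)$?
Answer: $- \frac{351080056}{4225835} \approx -83.079$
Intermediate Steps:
$M{\left(P \right)} = 822 P$ ($M{\left(P \right)} = 3 \cdot 137 \left(P + P\right) = 3 \cdot 137 \cdot 2 P = 3 \cdot 274 P = 822 P$)
$y = -23604$
$s{\left(T,m \right)} = -25 + m$
$- \frac{20723}{\frac{M{\left(-211 \right)}}{-48707} + \frac{y}{s{\left(86,-71 \right)}}} = - \frac{20723}{\frac{822 \left(-211\right)}{-48707} - \frac{23604}{-25 - 71}} = - \frac{20723}{\left(-173442\right) \left(- \frac{1}{48707}\right) - \frac{23604}{-96}} = - \frac{20723}{\frac{173442}{48707} - - \frac{1967}{8}} = - \frac{20723}{\frac{173442}{48707} + \frac{1967}{8}} = - \frac{20723}{\frac{97194205}{389656}} = \left(-20723\right) \frac{389656}{97194205} = - \frac{351080056}{4225835}$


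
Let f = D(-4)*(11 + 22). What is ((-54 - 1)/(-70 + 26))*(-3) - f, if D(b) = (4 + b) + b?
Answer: 513/4 ≈ 128.25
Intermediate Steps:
D(b) = 4 + 2*b
f = -132 (f = (4 + 2*(-4))*(11 + 22) = (4 - 8)*33 = -4*33 = -132)
((-54 - 1)/(-70 + 26))*(-3) - f = ((-54 - 1)/(-70 + 26))*(-3) - 1*(-132) = -55/(-44)*(-3) + 132 = -55*(-1/44)*(-3) + 132 = (5/4)*(-3) + 132 = -15/4 + 132 = 513/4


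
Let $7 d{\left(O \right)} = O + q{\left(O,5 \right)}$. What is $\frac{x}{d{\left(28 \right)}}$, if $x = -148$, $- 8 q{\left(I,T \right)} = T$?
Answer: $- \frac{8288}{219} \approx -37.845$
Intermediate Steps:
$q{\left(I,T \right)} = - \frac{T}{8}$
$d{\left(O \right)} = - \frac{5}{56} + \frac{O}{7}$ ($d{\left(O \right)} = \frac{O - \frac{5}{8}}{7} = \frac{- \frac{5}{8} + O}{7} = - \frac{5}{56} + \frac{O}{7}$)
$\frac{x}{d{\left(28 \right)}} = - \frac{148}{- \frac{5}{56} + \frac{1}{7} \cdot 28} = - \frac{148}{- \frac{5}{56} + 4} = - \frac{148}{\frac{219}{56}} = \left(-148\right) \frac{56}{219} = - \frac{8288}{219}$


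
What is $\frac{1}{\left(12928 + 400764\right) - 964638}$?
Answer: $- \frac{1}{550946} \approx -1.8151 \cdot 10^{-6}$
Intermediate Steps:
$\frac{1}{\left(12928 + 400764\right) - 964638} = \frac{1}{413692 - 964638} = \frac{1}{-550946} = - \frac{1}{550946}$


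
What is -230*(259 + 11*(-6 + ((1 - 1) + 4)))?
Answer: -54510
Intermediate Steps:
-230*(259 + 11*(-6 + ((1 - 1) + 4))) = -230*(259 + 11*(-6 + (0 + 4))) = -230*(259 + 11*(-6 + 4)) = -230*(259 + 11*(-2)) = -230*(259 - 22) = -230*237 = -54510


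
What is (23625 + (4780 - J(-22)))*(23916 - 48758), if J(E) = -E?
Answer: -705090486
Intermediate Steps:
(23625 + (4780 - J(-22)))*(23916 - 48758) = (23625 + (4780 - (-1)*(-22)))*(23916 - 48758) = (23625 + (4780 - 1*22))*(-24842) = (23625 + (4780 - 22))*(-24842) = (23625 + 4758)*(-24842) = 28383*(-24842) = -705090486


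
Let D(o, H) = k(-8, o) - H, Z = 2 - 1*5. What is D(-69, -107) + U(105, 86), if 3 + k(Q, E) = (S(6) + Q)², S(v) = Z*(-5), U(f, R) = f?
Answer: 258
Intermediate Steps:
Z = -3 (Z = 2 - 5 = -3)
S(v) = 15 (S(v) = -3*(-5) = 15)
k(Q, E) = -3 + (15 + Q)²
D(o, H) = 46 - H (D(o, H) = (-3 + (15 - 8)²) - H = (-3 + 7²) - H = (-3 + 49) - H = 46 - H)
D(-69, -107) + U(105, 86) = (46 - 1*(-107)) + 105 = (46 + 107) + 105 = 153 + 105 = 258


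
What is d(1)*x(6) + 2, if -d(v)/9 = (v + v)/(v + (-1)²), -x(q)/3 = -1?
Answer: -25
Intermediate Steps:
x(q) = 3 (x(q) = -3*(-1) = 3)
d(v) = -18*v/(1 + v) (d(v) = -9*(v + v)/(v + (-1)²) = -9*2*v/(v + 1) = -9*2*v/(1 + v) = -18*v/(1 + v))
d(1)*x(6) + 2 = -18*1/(1 + 1)*3 + 2 = -18*1/2*3 + 2 = -18*1*½*3 + 2 = -9*3 + 2 = -27 + 2 = -25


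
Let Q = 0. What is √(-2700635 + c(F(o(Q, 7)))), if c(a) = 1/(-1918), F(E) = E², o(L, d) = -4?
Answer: I*√9934890791658/1918 ≈ 1643.4*I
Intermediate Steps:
c(a) = -1/1918
√(-2700635 + c(F(o(Q, 7)))) = √(-2700635 - 1/1918) = √(-5179817931/1918) = I*√9934890791658/1918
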